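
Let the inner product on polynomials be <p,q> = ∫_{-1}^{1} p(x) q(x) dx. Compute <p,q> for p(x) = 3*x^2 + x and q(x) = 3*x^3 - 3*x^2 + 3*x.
<p,q> = -2/5

Expand the product: p(x)·q(x) = 9*x^5 - 6*x^4 + 6*x^3 + 3*x^2.
∫_{-1}^{1} of each monomial x^k gives [2/(k+1) if k even, 0 if k odd]. Integrating term-by-term (or equivalently evaluating the antiderivative F(x) = 3*x^6/2 - 6*x^5/5 + 3*x^4/2 + x^3 at the endpoints):
  F(1) − F(−1) = 14/5 − (16/5) = -2/5.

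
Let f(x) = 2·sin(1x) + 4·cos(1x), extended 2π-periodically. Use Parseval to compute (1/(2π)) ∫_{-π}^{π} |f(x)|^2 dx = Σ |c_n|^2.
Σ |c_n|^2 = 10

Expand |f|^2 and use orthogonality of {sin(nx), cos(mx)} on [-π, π]:
  ∫_{-π}^{π} sin(nx)^2 dx = π, ∫ cos(mx)^2 dx = π, and cross terms integrate to 0.
So ∫_{-π}^{π} f(x)^2 dx = 2^2 · π + 4^2 · π = (4 + 16)π.
Divide by 2π: (4 + 16)/2 = 10.
By Parseval, this equals Σ |c_n|^2.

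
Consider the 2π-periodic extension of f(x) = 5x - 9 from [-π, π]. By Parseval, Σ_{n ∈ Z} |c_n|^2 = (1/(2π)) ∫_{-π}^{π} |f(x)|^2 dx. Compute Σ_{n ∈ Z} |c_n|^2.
Σ |c_n|^2 = 25π^2/3 + 81

Expand and integrate term by term over [-π, π]:
  ∫ (5x)^2 dx = 25·(2π^3/3); ∫ 2·5·(-9)·x dx = 0 (odd integrand); ∫ (-9)^2 dx = 81·2π.
So (1/(2π)) ∫_{-π}^{π} (5x - 9)^2 dx = 25π^2/3 + 81 = 25π^2/3 + 81.
Parseval ⇒ Σ |c_n|^2 = 25π^2/3 + 81.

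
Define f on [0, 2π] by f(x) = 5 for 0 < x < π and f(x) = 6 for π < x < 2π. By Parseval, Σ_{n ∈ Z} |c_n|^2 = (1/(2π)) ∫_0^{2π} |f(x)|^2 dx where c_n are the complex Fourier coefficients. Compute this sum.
Σ |c_n|^2 = 61/2

Parseval equates the L^2 energy of f (normalised by 1/(2π)) with the ℓ^2 sum of its Fourier coefficients: (1/(2π)) ∫_0^{2π} |f|^2 = Σ |c_n|^2.
Compute the left side: (1/(2π)) [∫_0^π 5^2 dx + ∫_π^{2π} 6^2 dx] = (1/(2π)) · (25π + 36π) = (25 + 36)/2 = 61/2.
So Σ_{n ∈ Z} |c_n|^2 = 61/2.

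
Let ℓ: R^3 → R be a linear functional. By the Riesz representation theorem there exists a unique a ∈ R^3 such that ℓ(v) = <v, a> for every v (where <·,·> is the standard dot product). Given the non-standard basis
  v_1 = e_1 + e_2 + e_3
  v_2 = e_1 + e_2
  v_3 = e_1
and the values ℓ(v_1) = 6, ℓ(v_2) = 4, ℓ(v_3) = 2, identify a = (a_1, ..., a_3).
a = (2, 2, 2)

Write a = (a_1, ..., a_3) in the standard basis. For each basis vector v_i, ℓ(v_i) = <v_i, a> is a linear equation in the a_j's. Collect the n equations into a matrix system V a = ℓ, where row i of V is v_i (expressed in the standard basis). Since V is invertible (lower-triangular with 1s on the diagonal, up to permutation), solve by back-substitution:
  V =
[[1, 1, 1],
 [1, 1, 0],
 [1, 0, 0]]
  V a = (6, 4, 2)
Solving gives a = (2, 2, 2).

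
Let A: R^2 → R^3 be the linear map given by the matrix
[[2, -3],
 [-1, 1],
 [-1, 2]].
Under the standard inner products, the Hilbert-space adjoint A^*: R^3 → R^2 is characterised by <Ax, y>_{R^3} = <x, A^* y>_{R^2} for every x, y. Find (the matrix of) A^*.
A^* = A^T =
[[2, -1, -1],
 [-3, 1, 2]]

For real matrices with standard dot products, the defining identity <Ax, y> = <x, A^* y> gives (Ax)^T y = x^T (A^*) y, i.e. x^T A^T y = x^T (A^*) y. Since this holds for all x, y, we must have A^* = A^T. Therefore
A^* =
[[2, -1, -1],
 [-3, 1, 2]].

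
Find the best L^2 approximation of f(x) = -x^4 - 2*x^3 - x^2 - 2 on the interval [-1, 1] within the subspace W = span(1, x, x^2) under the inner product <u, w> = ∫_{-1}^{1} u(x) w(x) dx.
g(x) = -13*x^2/7 - 6*x/5 - 67/35

The best approximation g ∈ W is the orthogonal projection of f onto W. Writing g = a_0 + a_1 x + a_2 x^2, the coefficients solve the normal equations G · a = b where
  G_{ij} = <φ_i, φ_j> and b_i = <f, φ_i>, with φ_0 = 1, φ_1 = x, φ_2 = x^2.
G =
  [2, 0, 2/3]
  [0, 2/3, 0]
  [2/3, 0, 2/5],
b = (-76/15, -4/5, -212/105).
Solving gives a_0 = -67/35, a_1 = -6/5, a_2 = -13/7, so
  g(x) = -13*x^2/7 - 6*x/5 - 67/35.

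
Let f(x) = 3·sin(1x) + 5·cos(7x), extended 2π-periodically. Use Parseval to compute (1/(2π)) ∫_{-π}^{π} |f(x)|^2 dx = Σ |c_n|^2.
Σ |c_n|^2 = 17

Expand |f|^2 and use orthogonality of {sin(nx), cos(mx)} on [-π, π]:
  ∫_{-π}^{π} sin(nx)^2 dx = π, ∫ cos(mx)^2 dx = π, and cross terms integrate to 0.
So ∫_{-π}^{π} f(x)^2 dx = 3^2 · π + 5^2 · π = (9 + 25)π.
Divide by 2π: (9 + 25)/2 = 17.
By Parseval, this equals Σ |c_n|^2.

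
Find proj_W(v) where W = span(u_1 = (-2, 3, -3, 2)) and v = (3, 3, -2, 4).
proj_W(v) = (-17/13, 51/26, -51/26, 17/13)

Set up U = [u_1 | ... | u_1] ∈ R^(4×1). The projector onto W = col(U) is P = U (U^T U)^(-1) U^T.
Compute U^T U =
  [26],
and U^T v = (17).
Solve U^T U · c = U^T v for the coefficients: c = (17/26). The projection is proj_W(v) = U c.
Check: (v - proj_W(v)) · u_1 = 0  (should be 0).
Result: proj_W(v) = (-17/13, 51/26, -51/26, 17/13).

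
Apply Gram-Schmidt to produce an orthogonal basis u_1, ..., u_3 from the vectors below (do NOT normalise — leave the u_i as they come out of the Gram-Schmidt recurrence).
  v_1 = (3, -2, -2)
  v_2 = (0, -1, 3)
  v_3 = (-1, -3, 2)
Orthogonal basis:
  u_1 = (3, -2, -2)
  u_2 = (12/17, -25/17, 43/17)
  u_3 = (-116/77, -261/154, -87/154)

Apply the Gram-Schmidt recurrence
  u_1 = v_1
  u_i = v_i − Σ_{j<i} ((v_i · u_j) / (u_j · u_j)) · u_j.

Step by step this gives:
  u_1 = (3, -2, -2)
  u_2 = (12/17, -25/17, 43/17)
  u_3 = (-116/77, -261/154, -87/154)

Orthogonality check:
  u_2 · u_1 = 0 (should be 0)
  u_3 · u_1 = 0 (should be 0)
  u_3 · u_2 = 0 (should be 0)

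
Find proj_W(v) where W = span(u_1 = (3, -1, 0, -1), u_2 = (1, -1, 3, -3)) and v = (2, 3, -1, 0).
proj_W(v) = (199/171, -23/171, -65/57, 107/171)

Set up U = [u_1 | ... | u_2] ∈ R^(4×2). The projector onto W = col(U) is P = U (U^T U)^(-1) U^T.
Compute U^T U =
  [11, 7]
  [7, 20],
and U^T v = (3, -4).
Solve U^T U · c = U^T v for the coefficients: c = (88/171, -65/171). The projection is proj_W(v) = U c.
Check: (v - proj_W(v)) · u_1 = 0  (should be 0).
Check: (v - proj_W(v)) · u_2 = 0  (should be 0).
Result: proj_W(v) = (199/171, -23/171, -65/57, 107/171).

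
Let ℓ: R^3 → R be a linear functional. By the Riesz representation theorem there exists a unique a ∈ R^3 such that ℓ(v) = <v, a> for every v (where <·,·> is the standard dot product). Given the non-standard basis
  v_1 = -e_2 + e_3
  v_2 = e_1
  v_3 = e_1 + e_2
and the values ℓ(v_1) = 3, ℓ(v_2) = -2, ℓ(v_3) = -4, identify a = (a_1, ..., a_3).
a = (-2, -2, 1)

Write a = (a_1, ..., a_3) in the standard basis. For each basis vector v_i, ℓ(v_i) = <v_i, a> is a linear equation in the a_j's. Collect the n equations into a matrix system V a = ℓ, where row i of V is v_i (expressed in the standard basis). Since V is invertible (lower-triangular with 1s on the diagonal, up to permutation), solve by back-substitution:
  V =
[[0, -1, 1],
 [1, 0, 0],
 [1, 1, 0]]
  V a = (3, -2, -4)
Solving gives a = (-2, -2, 1).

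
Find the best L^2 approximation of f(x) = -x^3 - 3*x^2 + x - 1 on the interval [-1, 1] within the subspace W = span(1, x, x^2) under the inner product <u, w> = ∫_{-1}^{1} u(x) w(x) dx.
g(x) = -3*x^2 + 2*x/5 - 1

The best approximation g ∈ W is the orthogonal projection of f onto W. Writing g = a_0 + a_1 x + a_2 x^2, the coefficients solve the normal equations G · a = b where
  G_{ij} = <φ_i, φ_j> and b_i = <f, φ_i>, with φ_0 = 1, φ_1 = x, φ_2 = x^2.
G =
  [2, 0, 2/3]
  [0, 2/3, 0]
  [2/3, 0, 2/5],
b = (-4, 4/15, -28/15).
Solving gives a_0 = -1, a_1 = 2/5, a_2 = -3, so
  g(x) = -3*x^2 + 2*x/5 - 1.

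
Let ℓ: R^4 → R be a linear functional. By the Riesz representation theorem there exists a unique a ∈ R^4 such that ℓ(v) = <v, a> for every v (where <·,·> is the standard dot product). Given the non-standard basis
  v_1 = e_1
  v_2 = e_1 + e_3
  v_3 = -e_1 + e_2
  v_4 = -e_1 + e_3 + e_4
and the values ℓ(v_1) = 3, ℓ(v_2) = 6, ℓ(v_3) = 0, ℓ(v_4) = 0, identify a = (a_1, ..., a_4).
a = (3, 3, 3, 0)

Write a = (a_1, ..., a_4) in the standard basis. For each basis vector v_i, ℓ(v_i) = <v_i, a> is a linear equation in the a_j's. Collect the n equations into a matrix system V a = ℓ, where row i of V is v_i (expressed in the standard basis). Since V is invertible (lower-triangular with 1s on the diagonal, up to permutation), solve by back-substitution:
  V =
[[1, 0, 0, 0],
 [1, 0, 1, 0],
 [-1, 1, 0, 0],
 [-1, 0, 1, 1]]
  V a = (3, 6, 0, 0)
Solving gives a = (3, 3, 3, 0).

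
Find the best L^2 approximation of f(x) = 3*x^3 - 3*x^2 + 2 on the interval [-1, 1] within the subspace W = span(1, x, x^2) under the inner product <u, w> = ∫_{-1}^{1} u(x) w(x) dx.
g(x) = -3*x^2 + 9*x/5 + 2

The best approximation g ∈ W is the orthogonal projection of f onto W. Writing g = a_0 + a_1 x + a_2 x^2, the coefficients solve the normal equations G · a = b where
  G_{ij} = <φ_i, φ_j> and b_i = <f, φ_i>, with φ_0 = 1, φ_1 = x, φ_2 = x^2.
G =
  [2, 0, 2/3]
  [0, 2/3, 0]
  [2/3, 0, 2/5],
b = (2, 6/5, 2/15).
Solving gives a_0 = 2, a_1 = 9/5, a_2 = -3, so
  g(x) = -3*x^2 + 9*x/5 + 2.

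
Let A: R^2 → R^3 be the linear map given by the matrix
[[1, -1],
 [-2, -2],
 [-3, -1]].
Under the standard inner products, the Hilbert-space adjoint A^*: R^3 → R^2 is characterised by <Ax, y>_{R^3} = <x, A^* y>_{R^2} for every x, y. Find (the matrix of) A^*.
A^* = A^T =
[[1, -2, -3],
 [-1, -2, -1]]

For real matrices with standard dot products, the defining identity <Ax, y> = <x, A^* y> gives (Ax)^T y = x^T (A^*) y, i.e. x^T A^T y = x^T (A^*) y. Since this holds for all x, y, we must have A^* = A^T. Therefore
A^* =
[[1, -2, -3],
 [-1, -2, -1]].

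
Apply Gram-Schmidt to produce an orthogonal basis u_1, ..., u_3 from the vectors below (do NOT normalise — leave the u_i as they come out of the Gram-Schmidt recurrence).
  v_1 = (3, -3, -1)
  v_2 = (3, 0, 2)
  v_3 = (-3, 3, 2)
Orthogonal basis:
  u_1 = (3, -3, -1)
  u_2 = (36/19, 21/19, 45/19)
  u_3 = (-3/11, -9/22, 9/22)

Apply the Gram-Schmidt recurrence
  u_1 = v_1
  u_i = v_i − Σ_{j<i} ((v_i · u_j) / (u_j · u_j)) · u_j.

Step by step this gives:
  u_1 = (3, -3, -1)
  u_2 = (36/19, 21/19, 45/19)
  u_3 = (-3/11, -9/22, 9/22)

Orthogonality check:
  u_2 · u_1 = 0 (should be 0)
  u_3 · u_1 = 0 (should be 0)
  u_3 · u_2 = 0 (should be 0)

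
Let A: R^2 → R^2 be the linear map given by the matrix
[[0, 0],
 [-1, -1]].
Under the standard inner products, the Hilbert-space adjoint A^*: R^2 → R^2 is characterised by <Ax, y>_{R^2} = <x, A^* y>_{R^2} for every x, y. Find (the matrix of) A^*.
A^* = A^T =
[[0, -1],
 [0, -1]]

For real matrices with standard dot products, the defining identity <Ax, y> = <x, A^* y> gives (Ax)^T y = x^T (A^*) y, i.e. x^T A^T y = x^T (A^*) y. Since this holds for all x, y, we must have A^* = A^T. Therefore
A^* =
[[0, -1],
 [0, -1]].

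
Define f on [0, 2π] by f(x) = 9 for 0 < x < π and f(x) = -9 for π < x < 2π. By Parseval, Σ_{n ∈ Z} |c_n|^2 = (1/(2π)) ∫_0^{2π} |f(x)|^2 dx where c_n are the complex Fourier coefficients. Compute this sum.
Σ |c_n|^2 = 81

Parseval equates the L^2 energy of f (normalised by 1/(2π)) with the ℓ^2 sum of its Fourier coefficients: (1/(2π)) ∫_0^{2π} |f|^2 = Σ |c_n|^2.
Compute the left side: (1/(2π)) [∫_0^π 9^2 dx + ∫_π^{2π} (-9)^2 dx] = (1/(2π)) · (81π + 81π) = (81 + 81)/2 = 81.
So Σ_{n ∈ Z} |c_n|^2 = 81.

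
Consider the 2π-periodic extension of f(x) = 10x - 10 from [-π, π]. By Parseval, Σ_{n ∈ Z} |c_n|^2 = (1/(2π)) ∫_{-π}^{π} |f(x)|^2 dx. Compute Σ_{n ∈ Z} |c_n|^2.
Σ |c_n|^2 = 100π^2/3 + 100

Expand and integrate term by term over [-π, π]:
  ∫ (10x)^2 dx = 100·(2π^3/3); ∫ 2·10·(-10)·x dx = 0 (odd integrand); ∫ (-10)^2 dx = 100·2π.
So (1/(2π)) ∫_{-π}^{π} (10x - 10)^2 dx = 100π^2/3 + 100 = 100π^2/3 + 100.
Parseval ⇒ Σ |c_n|^2 = 100π^2/3 + 100.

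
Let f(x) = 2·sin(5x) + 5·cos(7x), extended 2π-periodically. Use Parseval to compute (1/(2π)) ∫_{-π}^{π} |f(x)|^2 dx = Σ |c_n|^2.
Σ |c_n|^2 = 29/2

Expand |f|^2 and use orthogonality of {sin(nx), cos(mx)} on [-π, π]:
  ∫_{-π}^{π} sin(nx)^2 dx = π, ∫ cos(mx)^2 dx = π, and cross terms integrate to 0.
So ∫_{-π}^{π} f(x)^2 dx = 2^2 · π + 5^2 · π = (4 + 25)π.
Divide by 2π: (4 + 25)/2 = 29/2.
By Parseval, this equals Σ |c_n|^2.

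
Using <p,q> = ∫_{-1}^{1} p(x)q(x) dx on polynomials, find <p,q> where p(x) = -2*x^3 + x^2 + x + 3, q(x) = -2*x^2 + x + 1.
<p,q> = 26/15

Expand the product: p(x)·q(x) = 4*x^5 - 4*x^4 - 3*x^3 - 4*x^2 + 4*x + 3.
∫_{-1}^{1} of each monomial x^k gives [2/(k+1) if k even, 0 if k odd]. Integrating term-by-term (or equivalently evaluating the antiderivative F(x) = 2*x^6/3 - 4*x^5/5 - 3*x^4/4 - 4*x^3/3 + 2*x^2 + 3*x at the endpoints):
  F(1) − F(−1) = 167/60 − (21/20) = 26/15.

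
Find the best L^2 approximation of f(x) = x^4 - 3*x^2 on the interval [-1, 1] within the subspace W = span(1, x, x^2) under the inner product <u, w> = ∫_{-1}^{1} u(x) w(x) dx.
g(x) = -15*x^2/7 - 3/35

The best approximation g ∈ W is the orthogonal projection of f onto W. Writing g = a_0 + a_1 x + a_2 x^2, the coefficients solve the normal equations G · a = b where
  G_{ij} = <φ_i, φ_j> and b_i = <f, φ_i>, with φ_0 = 1, φ_1 = x, φ_2 = x^2.
G =
  [2, 0, 2/3]
  [0, 2/3, 0]
  [2/3, 0, 2/5],
b = (-8/5, 0, -32/35).
Solving gives a_0 = -3/35, a_1 = 0, a_2 = -15/7, so
  g(x) = -15*x^2/7 - 3/35.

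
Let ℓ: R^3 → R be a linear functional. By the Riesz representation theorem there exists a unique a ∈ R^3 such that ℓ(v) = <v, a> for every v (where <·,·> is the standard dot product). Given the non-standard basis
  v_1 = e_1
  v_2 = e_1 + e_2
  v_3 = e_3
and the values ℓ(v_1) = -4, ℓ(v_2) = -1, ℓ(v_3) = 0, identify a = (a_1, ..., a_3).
a = (-4, 3, 0)

Write a = (a_1, ..., a_3) in the standard basis. For each basis vector v_i, ℓ(v_i) = <v_i, a> is a linear equation in the a_j's. Collect the n equations into a matrix system V a = ℓ, where row i of V is v_i (expressed in the standard basis). Since V is invertible (lower-triangular with 1s on the diagonal, up to permutation), solve by back-substitution:
  V =
[[1, 0, 0],
 [1, 1, 0],
 [0, 0, 1]]
  V a = (-4, -1, 0)
Solving gives a = (-4, 3, 0).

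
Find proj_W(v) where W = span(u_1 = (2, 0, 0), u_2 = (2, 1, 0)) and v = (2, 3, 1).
proj_W(v) = (2, 3, 0)

Set up U = [u_1 | ... | u_2] ∈ R^(3×2). The projector onto W = col(U) is P = U (U^T U)^(-1) U^T.
Compute U^T U =
  [4, 4]
  [4, 5],
and U^T v = (4, 7).
Solve U^T U · c = U^T v for the coefficients: c = (-2, 3). The projection is proj_W(v) = U c.
Check: (v - proj_W(v)) · u_1 = 0  (should be 0).
Check: (v - proj_W(v)) · u_2 = 0  (should be 0).
Result: proj_W(v) = (2, 3, 0).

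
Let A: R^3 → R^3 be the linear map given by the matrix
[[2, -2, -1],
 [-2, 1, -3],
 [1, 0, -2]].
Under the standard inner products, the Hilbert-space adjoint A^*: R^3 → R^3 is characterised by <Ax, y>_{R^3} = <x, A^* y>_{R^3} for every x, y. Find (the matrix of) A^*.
A^* = A^T =
[[2, -2, 1],
 [-2, 1, 0],
 [-1, -3, -2]]

For real matrices with standard dot products, the defining identity <Ax, y> = <x, A^* y> gives (Ax)^T y = x^T (A^*) y, i.e. x^T A^T y = x^T (A^*) y. Since this holds for all x, y, we must have A^* = A^T. Therefore
A^* =
[[2, -2, 1],
 [-2, 1, 0],
 [-1, -3, -2]].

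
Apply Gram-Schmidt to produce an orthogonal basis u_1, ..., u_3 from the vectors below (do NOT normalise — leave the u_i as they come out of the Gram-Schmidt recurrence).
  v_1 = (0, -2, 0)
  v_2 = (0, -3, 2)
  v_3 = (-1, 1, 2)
Orthogonal basis:
  u_1 = (0, -2, 0)
  u_2 = (0, 0, 2)
  u_3 = (-1, 0, 0)

Apply the Gram-Schmidt recurrence
  u_1 = v_1
  u_i = v_i − Σ_{j<i} ((v_i · u_j) / (u_j · u_j)) · u_j.

Step by step this gives:
  u_1 = (0, -2, 0)
  u_2 = (0, 0, 2)
  u_3 = (-1, 0, 0)

Orthogonality check:
  u_2 · u_1 = 0 (should be 0)
  u_3 · u_1 = 0 (should be 0)
  u_3 · u_2 = 0 (should be 0)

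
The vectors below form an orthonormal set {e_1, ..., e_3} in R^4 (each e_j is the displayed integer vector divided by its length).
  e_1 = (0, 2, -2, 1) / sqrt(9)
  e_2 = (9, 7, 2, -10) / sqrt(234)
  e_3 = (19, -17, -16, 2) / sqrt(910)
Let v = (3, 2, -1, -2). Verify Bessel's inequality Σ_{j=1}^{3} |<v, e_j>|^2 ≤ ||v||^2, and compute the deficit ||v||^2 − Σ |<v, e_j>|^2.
Σ |<v, e_j>|^2 = 18; ||v||^2 = 18; deficit = 0

Write each e_j = u_j / sqrt(<u_j, u_j>) where u_j is the displayed integer vector. Then <v, e_j> = <v, u_j> / sqrt(<u_j, u_j>), so |<v, e_j>|^2 = <v, u_j>^2 / <u_j, u_j>.
Coefficients: <v, e_1> = 4/sqrt(9), <v, e_2> = 59/sqrt(234), <v, e_3> = 35/sqrt(910).
Square and sum: Σ |<v, e_j>|^2 = 18.
Compute ||v||^2 = v·v = 18.
Deficit = 18 − 18 = 0 ≥ 0, confirming Bessel's inequality. (The deficit equals ||v − Σ <v,e_j> e_j||^2, the squared distance from v to span{e_j}.)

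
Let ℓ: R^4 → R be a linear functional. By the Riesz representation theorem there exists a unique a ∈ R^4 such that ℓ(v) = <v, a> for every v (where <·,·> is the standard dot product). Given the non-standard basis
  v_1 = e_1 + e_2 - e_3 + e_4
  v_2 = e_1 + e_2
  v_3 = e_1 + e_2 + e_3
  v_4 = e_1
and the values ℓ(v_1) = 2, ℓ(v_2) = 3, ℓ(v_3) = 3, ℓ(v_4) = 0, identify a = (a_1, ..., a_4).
a = (0, 3, 0, -1)

Write a = (a_1, ..., a_4) in the standard basis. For each basis vector v_i, ℓ(v_i) = <v_i, a> is a linear equation in the a_j's. Collect the n equations into a matrix system V a = ℓ, where row i of V is v_i (expressed in the standard basis). Since V is invertible (lower-triangular with 1s on the diagonal, up to permutation), solve by back-substitution:
  V =
[[1, 1, -1, 1],
 [1, 1, 0, 0],
 [1, 1, 1, 0],
 [1, 0, 0, 0]]
  V a = (2, 3, 3, 0)
Solving gives a = (0, 3, 0, -1).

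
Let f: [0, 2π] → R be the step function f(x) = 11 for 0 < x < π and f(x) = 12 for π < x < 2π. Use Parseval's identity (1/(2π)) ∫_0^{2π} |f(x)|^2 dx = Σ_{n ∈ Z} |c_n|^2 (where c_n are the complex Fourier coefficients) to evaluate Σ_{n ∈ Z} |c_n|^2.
Σ |c_n|^2 = 265/2

Parseval equates the L^2 energy of f (normalised by 1/(2π)) with the ℓ^2 sum of its Fourier coefficients: (1/(2π)) ∫_0^{2π} |f|^2 = Σ |c_n|^2.
Compute the left side: (1/(2π)) [∫_0^π 11^2 dx + ∫_π^{2π} 12^2 dx] = (1/(2π)) · (121π + 144π) = (121 + 144)/2 = 265/2.
So Σ_{n ∈ Z} |c_n|^2 = 265/2.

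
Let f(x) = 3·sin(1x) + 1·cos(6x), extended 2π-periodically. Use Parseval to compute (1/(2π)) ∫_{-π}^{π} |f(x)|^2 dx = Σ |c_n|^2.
Σ |c_n|^2 = 5

Expand |f|^2 and use orthogonality of {sin(nx), cos(mx)} on [-π, π]:
  ∫_{-π}^{π} sin(nx)^2 dx = π, ∫ cos(mx)^2 dx = π, and cross terms integrate to 0.
So ∫_{-π}^{π} f(x)^2 dx = 3^2 · π + 1^2 · π = (9 + 1)π.
Divide by 2π: (9 + 1)/2 = 5.
By Parseval, this equals Σ |c_n|^2.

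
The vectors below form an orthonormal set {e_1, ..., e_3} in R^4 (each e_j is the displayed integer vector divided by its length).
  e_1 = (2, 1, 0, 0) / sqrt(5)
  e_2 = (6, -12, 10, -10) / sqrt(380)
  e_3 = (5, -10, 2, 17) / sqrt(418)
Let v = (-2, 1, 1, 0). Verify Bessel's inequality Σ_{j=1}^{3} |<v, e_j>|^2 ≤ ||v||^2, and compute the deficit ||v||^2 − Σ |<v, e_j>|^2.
Σ |<v, e_j>|^2 = 34/11; ||v||^2 = 6; deficit = 32/11

Write each e_j = u_j / sqrt(<u_j, u_j>) where u_j is the displayed integer vector. Then <v, e_j> = <v, u_j> / sqrt(<u_j, u_j>), so |<v, e_j>|^2 = <v, u_j>^2 / <u_j, u_j>.
Coefficients: <v, e_1> = -3/sqrt(5), <v, e_2> = -14/sqrt(380), <v, e_3> = -18/sqrt(418).
Square and sum: Σ |<v, e_j>|^2 = 34/11.
Compute ||v||^2 = v·v = 6.
Deficit = 6 − 34/11 = 32/11 ≥ 0, confirming Bessel's inequality. (The deficit equals ||v − Σ <v,e_j> e_j||^2, the squared distance from v to span{e_j}.)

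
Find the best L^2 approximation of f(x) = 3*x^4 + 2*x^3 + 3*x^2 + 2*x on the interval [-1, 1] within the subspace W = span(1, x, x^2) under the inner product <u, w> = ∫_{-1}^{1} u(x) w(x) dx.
g(x) = 39*x^2/7 + 16*x/5 - 9/35

The best approximation g ∈ W is the orthogonal projection of f onto W. Writing g = a_0 + a_1 x + a_2 x^2, the coefficients solve the normal equations G · a = b where
  G_{ij} = <φ_i, φ_j> and b_i = <f, φ_i>, with φ_0 = 1, φ_1 = x, φ_2 = x^2.
G =
  [2, 0, 2/3]
  [0, 2/3, 0]
  [2/3, 0, 2/5],
b = (16/5, 32/15, 72/35).
Solving gives a_0 = -9/35, a_1 = 16/5, a_2 = 39/7, so
  g(x) = 39*x^2/7 + 16*x/5 - 9/35.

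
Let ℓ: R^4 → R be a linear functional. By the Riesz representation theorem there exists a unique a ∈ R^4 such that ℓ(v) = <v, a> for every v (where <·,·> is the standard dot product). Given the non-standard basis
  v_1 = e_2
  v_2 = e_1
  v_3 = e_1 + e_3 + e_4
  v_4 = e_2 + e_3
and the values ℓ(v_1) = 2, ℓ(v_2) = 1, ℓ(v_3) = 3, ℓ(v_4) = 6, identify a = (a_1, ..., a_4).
a = (1, 2, 4, -2)

Write a = (a_1, ..., a_4) in the standard basis. For each basis vector v_i, ℓ(v_i) = <v_i, a> is a linear equation in the a_j's. Collect the n equations into a matrix system V a = ℓ, where row i of V is v_i (expressed in the standard basis). Since V is invertible (lower-triangular with 1s on the diagonal, up to permutation), solve by back-substitution:
  V =
[[0, 1, 0, 0],
 [1, 0, 0, 0],
 [1, 0, 1, 1],
 [0, 1, 1, 0]]
  V a = (2, 1, 3, 6)
Solving gives a = (1, 2, 4, -2).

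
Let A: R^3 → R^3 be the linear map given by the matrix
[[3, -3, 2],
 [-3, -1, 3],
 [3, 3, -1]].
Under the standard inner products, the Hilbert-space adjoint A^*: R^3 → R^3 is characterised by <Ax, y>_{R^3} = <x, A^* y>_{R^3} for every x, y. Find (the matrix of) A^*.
A^* = A^T =
[[3, -3, 3],
 [-3, -1, 3],
 [2, 3, -1]]

For real matrices with standard dot products, the defining identity <Ax, y> = <x, A^* y> gives (Ax)^T y = x^T (A^*) y, i.e. x^T A^T y = x^T (A^*) y. Since this holds for all x, y, we must have A^* = A^T. Therefore
A^* =
[[3, -3, 3],
 [-3, -1, 3],
 [2, 3, -1]].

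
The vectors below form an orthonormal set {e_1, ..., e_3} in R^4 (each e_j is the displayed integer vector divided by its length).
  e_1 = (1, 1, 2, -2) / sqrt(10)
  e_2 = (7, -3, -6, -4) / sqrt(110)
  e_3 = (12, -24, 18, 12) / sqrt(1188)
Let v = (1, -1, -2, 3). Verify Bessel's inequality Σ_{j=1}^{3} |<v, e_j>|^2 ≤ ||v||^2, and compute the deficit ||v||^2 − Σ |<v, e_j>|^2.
Σ |<v, e_j>|^2 = 12; ||v||^2 = 15; deficit = 3

Write each e_j = u_j / sqrt(<u_j, u_j>) where u_j is the displayed integer vector. Then <v, e_j> = <v, u_j> / sqrt(<u_j, u_j>), so |<v, e_j>|^2 = <v, u_j>^2 / <u_j, u_j>.
Coefficients: <v, e_1> = -10/sqrt(10), <v, e_2> = 10/sqrt(110), <v, e_3> = 36/sqrt(1188).
Square and sum: Σ |<v, e_j>|^2 = 12.
Compute ||v||^2 = v·v = 15.
Deficit = 15 − 12 = 3 ≥ 0, confirming Bessel's inequality. (The deficit equals ||v − Σ <v,e_j> e_j||^2, the squared distance from v to span{e_j}.)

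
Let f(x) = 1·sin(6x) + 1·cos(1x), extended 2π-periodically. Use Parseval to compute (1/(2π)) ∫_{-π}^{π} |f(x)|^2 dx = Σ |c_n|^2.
Σ |c_n|^2 = 1

Expand |f|^2 and use orthogonality of {sin(nx), cos(mx)} on [-π, π]:
  ∫_{-π}^{π} sin(nx)^2 dx = π, ∫ cos(mx)^2 dx = π, and cross terms integrate to 0.
So ∫_{-π}^{π} f(x)^2 dx = 1^2 · π + 1^2 · π = (1 + 1)π.
Divide by 2π: (1 + 1)/2 = 1.
By Parseval, this equals Σ |c_n|^2.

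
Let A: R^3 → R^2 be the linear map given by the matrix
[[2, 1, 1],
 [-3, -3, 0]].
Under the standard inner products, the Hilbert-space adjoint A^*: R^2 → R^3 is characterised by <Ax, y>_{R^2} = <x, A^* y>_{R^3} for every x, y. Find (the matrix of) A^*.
A^* = A^T =
[[2, -3],
 [1, -3],
 [1, 0]]

For real matrices with standard dot products, the defining identity <Ax, y> = <x, A^* y> gives (Ax)^T y = x^T (A^*) y, i.e. x^T A^T y = x^T (A^*) y. Since this holds for all x, y, we must have A^* = A^T. Therefore
A^* =
[[2, -3],
 [1, -3],
 [1, 0]].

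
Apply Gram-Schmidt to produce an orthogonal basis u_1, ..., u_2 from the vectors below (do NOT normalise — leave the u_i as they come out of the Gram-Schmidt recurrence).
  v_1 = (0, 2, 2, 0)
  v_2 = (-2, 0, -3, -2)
Orthogonal basis:
  u_1 = (0, 2, 2, 0)
  u_2 = (-2, 3/2, -3/2, -2)

Apply the Gram-Schmidt recurrence
  u_1 = v_1
  u_i = v_i − Σ_{j<i} ((v_i · u_j) / (u_j · u_j)) · u_j.

Step by step this gives:
  u_1 = (0, 2, 2, 0)
  u_2 = (-2, 3/2, -3/2, -2)

Orthogonality check:
  u_2 · u_1 = 0 (should be 0)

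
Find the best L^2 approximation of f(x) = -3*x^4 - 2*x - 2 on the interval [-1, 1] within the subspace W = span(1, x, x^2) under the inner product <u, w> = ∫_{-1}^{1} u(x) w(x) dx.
g(x) = -18*x^2/7 - 2*x - 61/35

The best approximation g ∈ W is the orthogonal projection of f onto W. Writing g = a_0 + a_1 x + a_2 x^2, the coefficients solve the normal equations G · a = b where
  G_{ij} = <φ_i, φ_j> and b_i = <f, φ_i>, with φ_0 = 1, φ_1 = x, φ_2 = x^2.
G =
  [2, 0, 2/3]
  [0, 2/3, 0]
  [2/3, 0, 2/5],
b = (-26/5, -4/3, -46/21).
Solving gives a_0 = -61/35, a_1 = -2, a_2 = -18/7, so
  g(x) = -18*x^2/7 - 2*x - 61/35.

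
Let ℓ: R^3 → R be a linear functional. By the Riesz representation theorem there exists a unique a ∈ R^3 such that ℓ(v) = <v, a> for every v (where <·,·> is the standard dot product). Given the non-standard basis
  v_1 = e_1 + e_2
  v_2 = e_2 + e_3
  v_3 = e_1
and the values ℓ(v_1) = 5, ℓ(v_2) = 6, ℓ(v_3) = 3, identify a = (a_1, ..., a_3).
a = (3, 2, 4)

Write a = (a_1, ..., a_3) in the standard basis. For each basis vector v_i, ℓ(v_i) = <v_i, a> is a linear equation in the a_j's. Collect the n equations into a matrix system V a = ℓ, where row i of V is v_i (expressed in the standard basis). Since V is invertible (lower-triangular with 1s on the diagonal, up to permutation), solve by back-substitution:
  V =
[[1, 1, 0],
 [0, 1, 1],
 [1, 0, 0]]
  V a = (5, 6, 3)
Solving gives a = (3, 2, 4).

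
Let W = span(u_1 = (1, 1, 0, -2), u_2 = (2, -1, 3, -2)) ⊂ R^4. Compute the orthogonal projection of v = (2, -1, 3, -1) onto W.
proj_W(v) = (136/83, -107/83, 243/83, -110/83)

Set up U = [u_1 | ... | u_2] ∈ R^(4×2). The projector onto W = col(U) is P = U (U^T U)^(-1) U^T.
Compute U^T U =
  [6, 5]
  [5, 18],
and U^T v = (3, 16).
Solve U^T U · c = U^T v for the coefficients: c = (-26/83, 81/83). The projection is proj_W(v) = U c.
Check: (v - proj_W(v)) · u_1 = 0  (should be 0).
Check: (v - proj_W(v)) · u_2 = 0  (should be 0).
Result: proj_W(v) = (136/83, -107/83, 243/83, -110/83).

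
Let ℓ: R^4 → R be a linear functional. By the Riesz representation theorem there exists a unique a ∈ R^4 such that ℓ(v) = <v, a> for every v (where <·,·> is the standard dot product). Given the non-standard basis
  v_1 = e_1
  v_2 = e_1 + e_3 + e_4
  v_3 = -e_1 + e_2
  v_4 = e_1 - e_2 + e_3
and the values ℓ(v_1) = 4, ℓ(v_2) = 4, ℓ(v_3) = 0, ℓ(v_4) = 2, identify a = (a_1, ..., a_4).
a = (4, 4, 2, -2)

Write a = (a_1, ..., a_4) in the standard basis. For each basis vector v_i, ℓ(v_i) = <v_i, a> is a linear equation in the a_j's. Collect the n equations into a matrix system V a = ℓ, where row i of V is v_i (expressed in the standard basis). Since V is invertible (lower-triangular with 1s on the diagonal, up to permutation), solve by back-substitution:
  V =
[[1, 0, 0, 0],
 [1, 0, 1, 1],
 [-1, 1, 0, 0],
 [1, -1, 1, 0]]
  V a = (4, 4, 0, 2)
Solving gives a = (4, 4, 2, -2).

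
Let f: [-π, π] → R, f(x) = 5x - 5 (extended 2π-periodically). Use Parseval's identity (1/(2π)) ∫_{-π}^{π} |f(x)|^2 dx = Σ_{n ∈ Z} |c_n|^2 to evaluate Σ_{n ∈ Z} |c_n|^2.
Σ |c_n|^2 = 25π^2/3 + 25

Expand and integrate term by term over [-π, π]:
  ∫ (5x)^2 dx = 25·(2π^3/3); ∫ 2·5·(-5)·x dx = 0 (odd integrand); ∫ (-5)^2 dx = 25·2π.
So (1/(2π)) ∫_{-π}^{π} (5x - 5)^2 dx = 25π^2/3 + 25 = 25π^2/3 + 25.
Parseval ⇒ Σ |c_n|^2 = 25π^2/3 + 25.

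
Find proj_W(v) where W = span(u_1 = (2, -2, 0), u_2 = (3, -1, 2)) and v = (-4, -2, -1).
proj_W(v) = (-7/3, -1/3, -8/3)

Set up U = [u_1 | ... | u_2] ∈ R^(3×2). The projector onto W = col(U) is P = U (U^T U)^(-1) U^T.
Compute U^T U =
  [8, 8]
  [8, 14],
and U^T v = (-4, -12).
Solve U^T U · c = U^T v for the coefficients: c = (5/6, -4/3). The projection is proj_W(v) = U c.
Check: (v - proj_W(v)) · u_1 = 0  (should be 0).
Check: (v - proj_W(v)) · u_2 = 0  (should be 0).
Result: proj_W(v) = (-7/3, -1/3, -8/3).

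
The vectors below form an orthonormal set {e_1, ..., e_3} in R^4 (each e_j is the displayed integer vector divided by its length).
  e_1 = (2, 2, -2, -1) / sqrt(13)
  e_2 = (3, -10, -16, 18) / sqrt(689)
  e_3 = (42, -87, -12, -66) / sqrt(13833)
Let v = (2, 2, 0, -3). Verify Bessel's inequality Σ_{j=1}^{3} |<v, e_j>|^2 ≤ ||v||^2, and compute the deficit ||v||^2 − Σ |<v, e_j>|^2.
Σ |<v, e_j>|^2 = 489/29; ||v||^2 = 17; deficit = 4/29

Write each e_j = u_j / sqrt(<u_j, u_j>) where u_j is the displayed integer vector. Then <v, e_j> = <v, u_j> / sqrt(<u_j, u_j>), so |<v, e_j>|^2 = <v, u_j>^2 / <u_j, u_j>.
Coefficients: <v, e_1> = 11/sqrt(13), <v, e_2> = -68/sqrt(689), <v, e_3> = 108/sqrt(13833).
Square and sum: Σ |<v, e_j>|^2 = 489/29.
Compute ||v||^2 = v·v = 17.
Deficit = 17 − 489/29 = 4/29 ≥ 0, confirming Bessel's inequality. (The deficit equals ||v − Σ <v,e_j> e_j||^2, the squared distance from v to span{e_j}.)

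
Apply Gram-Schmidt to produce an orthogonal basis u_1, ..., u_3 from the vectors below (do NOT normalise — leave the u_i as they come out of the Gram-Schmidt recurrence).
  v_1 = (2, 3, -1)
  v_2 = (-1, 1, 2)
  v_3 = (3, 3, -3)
Orthogonal basis:
  u_1 = (2, 3, -1)
  u_2 = (-6/7, 17/14, 27/14)
  u_3 = (-21/83, 9/83, -15/83)

Apply the Gram-Schmidt recurrence
  u_1 = v_1
  u_i = v_i − Σ_{j<i} ((v_i · u_j) / (u_j · u_j)) · u_j.

Step by step this gives:
  u_1 = (2, 3, -1)
  u_2 = (-6/7, 17/14, 27/14)
  u_3 = (-21/83, 9/83, -15/83)

Orthogonality check:
  u_2 · u_1 = 0 (should be 0)
  u_3 · u_1 = 0 (should be 0)
  u_3 · u_2 = 0 (should be 0)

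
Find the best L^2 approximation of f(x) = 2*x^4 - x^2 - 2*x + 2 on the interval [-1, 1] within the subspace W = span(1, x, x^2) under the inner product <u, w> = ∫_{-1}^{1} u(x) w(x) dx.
g(x) = 5*x^2/7 - 2*x + 64/35

The best approximation g ∈ W is the orthogonal projection of f onto W. Writing g = a_0 + a_1 x + a_2 x^2, the coefficients solve the normal equations G · a = b where
  G_{ij} = <φ_i, φ_j> and b_i = <f, φ_i>, with φ_0 = 1, φ_1 = x, φ_2 = x^2.
G =
  [2, 0, 2/3]
  [0, 2/3, 0]
  [2/3, 0, 2/5],
b = (62/15, -4/3, 158/105).
Solving gives a_0 = 64/35, a_1 = -2, a_2 = 5/7, so
  g(x) = 5*x^2/7 - 2*x + 64/35.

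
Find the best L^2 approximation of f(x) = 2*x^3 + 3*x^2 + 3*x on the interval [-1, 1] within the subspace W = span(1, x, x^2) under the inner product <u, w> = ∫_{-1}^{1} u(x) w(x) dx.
g(x) = 3*x^2 + 21*x/5

The best approximation g ∈ W is the orthogonal projection of f onto W. Writing g = a_0 + a_1 x + a_2 x^2, the coefficients solve the normal equations G · a = b where
  G_{ij} = <φ_i, φ_j> and b_i = <f, φ_i>, with φ_0 = 1, φ_1 = x, φ_2 = x^2.
G =
  [2, 0, 2/3]
  [0, 2/3, 0]
  [2/3, 0, 2/5],
b = (2, 14/5, 6/5).
Solving gives a_0 = 0, a_1 = 21/5, a_2 = 3, so
  g(x) = 3*x^2 + 21*x/5.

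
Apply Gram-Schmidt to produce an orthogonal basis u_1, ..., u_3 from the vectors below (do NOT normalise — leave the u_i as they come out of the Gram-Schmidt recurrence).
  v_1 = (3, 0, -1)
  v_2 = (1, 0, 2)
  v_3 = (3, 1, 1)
Orthogonal basis:
  u_1 = (3, 0, -1)
  u_2 = (7/10, 0, 21/10)
  u_3 = (0, 1, 0)

Apply the Gram-Schmidt recurrence
  u_1 = v_1
  u_i = v_i − Σ_{j<i} ((v_i · u_j) / (u_j · u_j)) · u_j.

Step by step this gives:
  u_1 = (3, 0, -1)
  u_2 = (7/10, 0, 21/10)
  u_3 = (0, 1, 0)

Orthogonality check:
  u_2 · u_1 = 0 (should be 0)
  u_3 · u_1 = 0 (should be 0)
  u_3 · u_2 = 0 (should be 0)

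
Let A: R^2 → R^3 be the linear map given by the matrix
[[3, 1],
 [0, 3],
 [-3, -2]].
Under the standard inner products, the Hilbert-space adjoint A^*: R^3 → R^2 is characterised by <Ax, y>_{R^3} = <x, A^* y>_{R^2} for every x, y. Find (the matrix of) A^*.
A^* = A^T =
[[3, 0, -3],
 [1, 3, -2]]

For real matrices with standard dot products, the defining identity <Ax, y> = <x, A^* y> gives (Ax)^T y = x^T (A^*) y, i.e. x^T A^T y = x^T (A^*) y. Since this holds for all x, y, we must have A^* = A^T. Therefore
A^* =
[[3, 0, -3],
 [1, 3, -2]].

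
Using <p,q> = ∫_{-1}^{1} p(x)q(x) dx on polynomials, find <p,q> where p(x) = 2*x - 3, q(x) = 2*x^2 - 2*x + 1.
<p,q> = -38/3

Expand the product: p(x)·q(x) = 4*x^3 - 10*x^2 + 8*x - 3.
∫_{-1}^{1} of each monomial x^k gives [2/(k+1) if k even, 0 if k odd]. Integrating term-by-term (or equivalently evaluating the antiderivative F(x) = x^4 - 10*x^3/3 + 4*x^2 - 3*x at the endpoints):
  F(1) − F(−1) = -4/3 − (34/3) = -38/3.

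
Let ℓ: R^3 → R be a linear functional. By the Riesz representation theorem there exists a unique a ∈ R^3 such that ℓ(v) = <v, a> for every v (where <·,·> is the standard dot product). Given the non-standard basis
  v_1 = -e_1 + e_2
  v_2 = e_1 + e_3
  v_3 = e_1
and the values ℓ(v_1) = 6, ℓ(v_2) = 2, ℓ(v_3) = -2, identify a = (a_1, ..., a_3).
a = (-2, 4, 4)

Write a = (a_1, ..., a_3) in the standard basis. For each basis vector v_i, ℓ(v_i) = <v_i, a> is a linear equation in the a_j's. Collect the n equations into a matrix system V a = ℓ, where row i of V is v_i (expressed in the standard basis). Since V is invertible (lower-triangular with 1s on the diagonal, up to permutation), solve by back-substitution:
  V =
[[-1, 1, 0],
 [1, 0, 1],
 [1, 0, 0]]
  V a = (6, 2, -2)
Solving gives a = (-2, 4, 4).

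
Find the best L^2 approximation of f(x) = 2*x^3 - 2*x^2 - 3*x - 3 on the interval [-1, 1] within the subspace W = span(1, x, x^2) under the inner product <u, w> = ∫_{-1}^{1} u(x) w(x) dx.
g(x) = -2*x^2 - 9*x/5 - 3

The best approximation g ∈ W is the orthogonal projection of f onto W. Writing g = a_0 + a_1 x + a_2 x^2, the coefficients solve the normal equations G · a = b where
  G_{ij} = <φ_i, φ_j> and b_i = <f, φ_i>, with φ_0 = 1, φ_1 = x, φ_2 = x^2.
G =
  [2, 0, 2/3]
  [0, 2/3, 0]
  [2/3, 0, 2/5],
b = (-22/3, -6/5, -14/5).
Solving gives a_0 = -3, a_1 = -9/5, a_2 = -2, so
  g(x) = -2*x^2 - 9*x/5 - 3.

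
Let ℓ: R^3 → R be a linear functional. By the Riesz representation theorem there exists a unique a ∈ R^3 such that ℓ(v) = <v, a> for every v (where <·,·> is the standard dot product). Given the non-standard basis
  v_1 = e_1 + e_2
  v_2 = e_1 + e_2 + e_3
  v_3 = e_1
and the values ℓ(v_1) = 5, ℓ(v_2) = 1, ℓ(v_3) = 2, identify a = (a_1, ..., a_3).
a = (2, 3, -4)

Write a = (a_1, ..., a_3) in the standard basis. For each basis vector v_i, ℓ(v_i) = <v_i, a> is a linear equation in the a_j's. Collect the n equations into a matrix system V a = ℓ, where row i of V is v_i (expressed in the standard basis). Since V is invertible (lower-triangular with 1s on the diagonal, up to permutation), solve by back-substitution:
  V =
[[1, 1, 0],
 [1, 1, 1],
 [1, 0, 0]]
  V a = (5, 1, 2)
Solving gives a = (2, 3, -4).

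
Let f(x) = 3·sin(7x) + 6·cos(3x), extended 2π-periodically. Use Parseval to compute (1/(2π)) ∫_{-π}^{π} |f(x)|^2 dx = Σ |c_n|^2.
Σ |c_n|^2 = 45/2

Expand |f|^2 and use orthogonality of {sin(nx), cos(mx)} on [-π, π]:
  ∫_{-π}^{π} sin(nx)^2 dx = π, ∫ cos(mx)^2 dx = π, and cross terms integrate to 0.
So ∫_{-π}^{π} f(x)^2 dx = 3^2 · π + 6^2 · π = (9 + 36)π.
Divide by 2π: (9 + 36)/2 = 45/2.
By Parseval, this equals Σ |c_n|^2.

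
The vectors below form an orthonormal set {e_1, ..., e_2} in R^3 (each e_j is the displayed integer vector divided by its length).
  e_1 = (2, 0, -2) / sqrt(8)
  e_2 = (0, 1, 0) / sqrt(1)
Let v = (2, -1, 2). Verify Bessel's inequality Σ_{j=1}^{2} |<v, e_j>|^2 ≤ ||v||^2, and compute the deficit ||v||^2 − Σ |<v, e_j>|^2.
Σ |<v, e_j>|^2 = 1; ||v||^2 = 9; deficit = 8

Write each e_j = u_j / sqrt(<u_j, u_j>) where u_j is the displayed integer vector. Then <v, e_j> = <v, u_j> / sqrt(<u_j, u_j>), so |<v, e_j>|^2 = <v, u_j>^2 / <u_j, u_j>.
Coefficients: <v, e_1> = 0/sqrt(8), <v, e_2> = -1/sqrt(1).
Square and sum: Σ |<v, e_j>|^2 = 1.
Compute ||v||^2 = v·v = 9.
Deficit = 9 − 1 = 8 ≥ 0, confirming Bessel's inequality. (The deficit equals ||v − Σ <v,e_j> e_j||^2, the squared distance from v to span{e_j}.)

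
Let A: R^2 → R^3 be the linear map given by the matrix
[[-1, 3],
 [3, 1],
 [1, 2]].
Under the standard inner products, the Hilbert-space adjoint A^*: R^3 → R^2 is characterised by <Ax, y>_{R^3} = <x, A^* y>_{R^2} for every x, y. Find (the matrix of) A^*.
A^* = A^T =
[[-1, 3, 1],
 [3, 1, 2]]

For real matrices with standard dot products, the defining identity <Ax, y> = <x, A^* y> gives (Ax)^T y = x^T (A^*) y, i.e. x^T A^T y = x^T (A^*) y. Since this holds for all x, y, we must have A^* = A^T. Therefore
A^* =
[[-1, 3, 1],
 [3, 1, 2]].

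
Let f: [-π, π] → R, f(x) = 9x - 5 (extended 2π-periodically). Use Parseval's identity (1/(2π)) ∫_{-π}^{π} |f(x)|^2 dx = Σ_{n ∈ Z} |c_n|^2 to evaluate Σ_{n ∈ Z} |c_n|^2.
Σ |c_n|^2 = 27π^2 + 25

Expand and integrate term by term over [-π, π]:
  ∫ (9x)^2 dx = 81·(2π^3/3); ∫ 2·9·(-5)·x dx = 0 (odd integrand); ∫ (-5)^2 dx = 25·2π.
So (1/(2π)) ∫_{-π}^{π} (9x - 5)^2 dx = 81π^2/3 + 25 = 27π^2 + 25.
Parseval ⇒ Σ |c_n|^2 = 27π^2 + 25.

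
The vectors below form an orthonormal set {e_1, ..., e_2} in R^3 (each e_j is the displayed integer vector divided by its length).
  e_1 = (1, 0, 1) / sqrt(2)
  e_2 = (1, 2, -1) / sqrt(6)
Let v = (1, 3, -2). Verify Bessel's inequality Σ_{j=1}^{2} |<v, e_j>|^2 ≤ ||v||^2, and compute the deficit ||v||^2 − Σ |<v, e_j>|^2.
Σ |<v, e_j>|^2 = 14; ||v||^2 = 14; deficit = 0

Write each e_j = u_j / sqrt(<u_j, u_j>) where u_j is the displayed integer vector. Then <v, e_j> = <v, u_j> / sqrt(<u_j, u_j>), so |<v, e_j>|^2 = <v, u_j>^2 / <u_j, u_j>.
Coefficients: <v, e_1> = -1/sqrt(2), <v, e_2> = 9/sqrt(6).
Square and sum: Σ |<v, e_j>|^2 = 14.
Compute ||v||^2 = v·v = 14.
Deficit = 14 − 14 = 0 ≥ 0, confirming Bessel's inequality. (The deficit equals ||v − Σ <v,e_j> e_j||^2, the squared distance from v to span{e_j}.)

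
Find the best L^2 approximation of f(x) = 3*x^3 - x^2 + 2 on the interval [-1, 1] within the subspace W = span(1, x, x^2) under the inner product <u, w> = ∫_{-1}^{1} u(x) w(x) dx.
g(x) = -x^2 + 9*x/5 + 2

The best approximation g ∈ W is the orthogonal projection of f onto W. Writing g = a_0 + a_1 x + a_2 x^2, the coefficients solve the normal equations G · a = b where
  G_{ij} = <φ_i, φ_j> and b_i = <f, φ_i>, with φ_0 = 1, φ_1 = x, φ_2 = x^2.
G =
  [2, 0, 2/3]
  [0, 2/3, 0]
  [2/3, 0, 2/5],
b = (10/3, 6/5, 14/15).
Solving gives a_0 = 2, a_1 = 9/5, a_2 = -1, so
  g(x) = -x^2 + 9*x/5 + 2.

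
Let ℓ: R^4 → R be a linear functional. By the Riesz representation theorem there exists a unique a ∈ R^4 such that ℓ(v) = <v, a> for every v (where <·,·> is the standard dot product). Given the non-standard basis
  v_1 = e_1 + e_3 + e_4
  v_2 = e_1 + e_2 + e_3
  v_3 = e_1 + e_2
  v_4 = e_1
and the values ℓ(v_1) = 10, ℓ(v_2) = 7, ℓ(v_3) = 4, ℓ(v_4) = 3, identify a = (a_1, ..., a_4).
a = (3, 1, 3, 4)

Write a = (a_1, ..., a_4) in the standard basis. For each basis vector v_i, ℓ(v_i) = <v_i, a> is a linear equation in the a_j's. Collect the n equations into a matrix system V a = ℓ, where row i of V is v_i (expressed in the standard basis). Since V is invertible (lower-triangular with 1s on the diagonal, up to permutation), solve by back-substitution:
  V =
[[1, 0, 1, 1],
 [1, 1, 1, 0],
 [1, 1, 0, 0],
 [1, 0, 0, 0]]
  V a = (10, 7, 4, 3)
Solving gives a = (3, 1, 3, 4).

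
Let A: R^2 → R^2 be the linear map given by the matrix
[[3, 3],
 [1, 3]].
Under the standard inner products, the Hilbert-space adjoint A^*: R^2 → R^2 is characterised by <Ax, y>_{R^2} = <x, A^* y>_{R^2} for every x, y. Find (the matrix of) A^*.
A^* = A^T =
[[3, 1],
 [3, 3]]

For real matrices with standard dot products, the defining identity <Ax, y> = <x, A^* y> gives (Ax)^T y = x^T (A^*) y, i.e. x^T A^T y = x^T (A^*) y. Since this holds for all x, y, we must have A^* = A^T. Therefore
A^* =
[[3, 1],
 [3, 3]].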